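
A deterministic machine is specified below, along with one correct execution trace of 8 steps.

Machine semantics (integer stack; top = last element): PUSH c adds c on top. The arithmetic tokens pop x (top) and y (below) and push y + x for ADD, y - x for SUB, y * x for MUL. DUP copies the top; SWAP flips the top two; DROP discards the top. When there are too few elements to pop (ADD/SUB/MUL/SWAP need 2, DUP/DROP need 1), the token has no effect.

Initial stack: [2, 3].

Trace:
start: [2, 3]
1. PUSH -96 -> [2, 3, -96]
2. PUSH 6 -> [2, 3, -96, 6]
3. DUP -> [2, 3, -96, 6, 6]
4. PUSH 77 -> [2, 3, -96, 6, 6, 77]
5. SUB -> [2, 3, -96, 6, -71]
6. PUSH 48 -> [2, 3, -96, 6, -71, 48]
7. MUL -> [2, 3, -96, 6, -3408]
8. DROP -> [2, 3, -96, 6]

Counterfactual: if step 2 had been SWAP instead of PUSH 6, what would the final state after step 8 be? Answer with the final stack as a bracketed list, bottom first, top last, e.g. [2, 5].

(re-executing from step 2 with the substitution; state before step 2: [2, 3, -96])
2. SWAP -> [2, -96, 3]
3. DUP -> [2, -96, 3, 3]
4. PUSH 77 -> [2, -96, 3, 3, 77]
5. SUB -> [2, -96, 3, -74]
6. PUSH 48 -> [2, -96, 3, -74, 48]
7. MUL -> [2, -96, 3, -3552]
8. DROP -> [2, -96, 3]

[2, -96, 3]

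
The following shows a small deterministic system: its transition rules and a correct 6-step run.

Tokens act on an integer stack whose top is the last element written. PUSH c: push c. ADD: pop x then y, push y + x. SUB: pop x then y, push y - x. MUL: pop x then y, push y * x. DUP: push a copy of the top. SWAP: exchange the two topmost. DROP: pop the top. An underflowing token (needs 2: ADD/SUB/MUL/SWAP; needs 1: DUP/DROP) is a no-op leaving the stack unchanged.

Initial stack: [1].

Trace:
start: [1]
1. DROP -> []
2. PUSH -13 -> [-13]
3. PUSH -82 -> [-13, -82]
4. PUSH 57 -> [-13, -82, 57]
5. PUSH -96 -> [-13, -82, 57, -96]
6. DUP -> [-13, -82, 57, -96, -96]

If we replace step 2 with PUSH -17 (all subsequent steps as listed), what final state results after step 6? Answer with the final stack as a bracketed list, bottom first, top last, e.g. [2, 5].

(re-executing from step 2 with the substitution; state before step 2: [])
2. PUSH -17 -> [-17]
3. PUSH -82 -> [-17, -82]
4. PUSH 57 -> [-17, -82, 57]
5. PUSH -96 -> [-17, -82, 57, -96]
6. DUP -> [-17, -82, 57, -96, -96]

[-17, -82, 57, -96, -96]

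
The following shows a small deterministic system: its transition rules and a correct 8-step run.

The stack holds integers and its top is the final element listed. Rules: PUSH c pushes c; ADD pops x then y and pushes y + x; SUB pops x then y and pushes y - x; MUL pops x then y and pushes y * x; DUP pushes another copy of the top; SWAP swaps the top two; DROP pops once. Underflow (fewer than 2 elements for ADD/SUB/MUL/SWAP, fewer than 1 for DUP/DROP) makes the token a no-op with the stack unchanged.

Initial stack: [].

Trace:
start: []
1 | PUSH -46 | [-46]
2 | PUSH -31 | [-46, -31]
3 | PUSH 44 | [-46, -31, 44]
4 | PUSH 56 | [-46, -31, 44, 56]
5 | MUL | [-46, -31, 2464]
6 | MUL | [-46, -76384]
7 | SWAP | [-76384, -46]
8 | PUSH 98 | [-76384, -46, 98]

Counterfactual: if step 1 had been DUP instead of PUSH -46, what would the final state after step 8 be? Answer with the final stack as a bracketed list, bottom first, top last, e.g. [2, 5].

[-76384, 98]

(re-executing from step 1 with the substitution; state before step 1: [])
1 | DUP | []
2 | PUSH -31 | [-31]
3 | PUSH 44 | [-31, 44]
4 | PUSH 56 | [-31, 44, 56]
5 | MUL | [-31, 2464]
6 | MUL | [-76384]
7 | SWAP | [-76384]
8 | PUSH 98 | [-76384, 98]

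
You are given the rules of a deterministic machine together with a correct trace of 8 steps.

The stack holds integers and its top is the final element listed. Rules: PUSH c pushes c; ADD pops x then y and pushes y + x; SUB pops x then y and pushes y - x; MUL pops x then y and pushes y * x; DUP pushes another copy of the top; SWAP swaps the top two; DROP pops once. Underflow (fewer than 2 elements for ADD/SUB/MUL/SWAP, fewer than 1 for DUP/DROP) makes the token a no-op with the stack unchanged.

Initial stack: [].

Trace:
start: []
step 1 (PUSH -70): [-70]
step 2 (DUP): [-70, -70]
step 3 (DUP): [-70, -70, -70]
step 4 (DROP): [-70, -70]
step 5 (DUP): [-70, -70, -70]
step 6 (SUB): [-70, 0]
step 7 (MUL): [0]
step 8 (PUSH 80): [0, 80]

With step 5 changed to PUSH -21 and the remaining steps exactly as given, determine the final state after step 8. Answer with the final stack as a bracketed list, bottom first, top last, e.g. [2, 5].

[3430, 80]

(re-executing from step 5 with the substitution; state before step 5: [-70, -70])
step 5 (PUSH -21): [-70, -70, -21]
step 6 (SUB): [-70, -49]
step 7 (MUL): [3430]
step 8 (PUSH 80): [3430, 80]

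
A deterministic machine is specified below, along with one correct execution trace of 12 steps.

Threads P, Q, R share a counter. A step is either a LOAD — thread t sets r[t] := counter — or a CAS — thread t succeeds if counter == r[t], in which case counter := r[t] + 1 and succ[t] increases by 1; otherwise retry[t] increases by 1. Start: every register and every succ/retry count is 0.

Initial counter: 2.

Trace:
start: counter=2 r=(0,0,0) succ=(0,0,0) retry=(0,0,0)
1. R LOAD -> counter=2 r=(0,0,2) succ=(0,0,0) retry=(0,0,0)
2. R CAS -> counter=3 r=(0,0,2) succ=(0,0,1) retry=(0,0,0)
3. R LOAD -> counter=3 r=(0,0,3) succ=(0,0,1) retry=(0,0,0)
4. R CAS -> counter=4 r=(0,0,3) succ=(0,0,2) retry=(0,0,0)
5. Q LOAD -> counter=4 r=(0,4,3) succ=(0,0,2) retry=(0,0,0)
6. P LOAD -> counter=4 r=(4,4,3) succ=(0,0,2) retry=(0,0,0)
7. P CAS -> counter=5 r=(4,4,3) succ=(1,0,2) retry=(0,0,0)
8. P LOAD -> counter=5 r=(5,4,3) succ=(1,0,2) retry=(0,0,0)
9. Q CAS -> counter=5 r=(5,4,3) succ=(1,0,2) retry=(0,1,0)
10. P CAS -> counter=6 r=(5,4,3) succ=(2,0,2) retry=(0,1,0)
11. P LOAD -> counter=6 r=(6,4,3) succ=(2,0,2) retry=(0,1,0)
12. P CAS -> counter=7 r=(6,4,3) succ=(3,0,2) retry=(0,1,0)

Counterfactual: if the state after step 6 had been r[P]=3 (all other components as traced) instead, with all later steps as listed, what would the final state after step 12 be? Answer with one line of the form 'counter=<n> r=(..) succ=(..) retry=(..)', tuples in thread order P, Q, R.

state after step 6 := counter=4 r=(3,4,3) succ=(0,0,2) retry=(0,0,0)
7. P CAS -> counter=4 r=(3,4,3) succ=(0,0,2) retry=(1,0,0)
8. P LOAD -> counter=4 r=(4,4,3) succ=(0,0,2) retry=(1,0,0)
9. Q CAS -> counter=5 r=(4,4,3) succ=(0,1,2) retry=(1,0,0)
10. P CAS -> counter=5 r=(4,4,3) succ=(0,1,2) retry=(2,0,0)
11. P LOAD -> counter=5 r=(5,4,3) succ=(0,1,2) retry=(2,0,0)
12. P CAS -> counter=6 r=(5,4,3) succ=(1,1,2) retry=(2,0,0)

counter=6 r=(5,4,3) succ=(1,1,2) retry=(2,0,0)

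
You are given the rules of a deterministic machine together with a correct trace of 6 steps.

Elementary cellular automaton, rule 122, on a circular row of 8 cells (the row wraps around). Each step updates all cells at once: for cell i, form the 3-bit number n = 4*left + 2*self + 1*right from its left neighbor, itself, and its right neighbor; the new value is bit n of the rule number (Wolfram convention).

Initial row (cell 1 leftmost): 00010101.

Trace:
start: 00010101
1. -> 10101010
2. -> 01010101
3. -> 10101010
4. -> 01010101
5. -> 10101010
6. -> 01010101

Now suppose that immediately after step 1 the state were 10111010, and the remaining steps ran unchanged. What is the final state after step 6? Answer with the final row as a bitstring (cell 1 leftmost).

11101111

state after step 1 := 10111010
2. -> 01101101
3. -> 11111110
4. -> 10000011
5. -> 11000110
6. -> 11101111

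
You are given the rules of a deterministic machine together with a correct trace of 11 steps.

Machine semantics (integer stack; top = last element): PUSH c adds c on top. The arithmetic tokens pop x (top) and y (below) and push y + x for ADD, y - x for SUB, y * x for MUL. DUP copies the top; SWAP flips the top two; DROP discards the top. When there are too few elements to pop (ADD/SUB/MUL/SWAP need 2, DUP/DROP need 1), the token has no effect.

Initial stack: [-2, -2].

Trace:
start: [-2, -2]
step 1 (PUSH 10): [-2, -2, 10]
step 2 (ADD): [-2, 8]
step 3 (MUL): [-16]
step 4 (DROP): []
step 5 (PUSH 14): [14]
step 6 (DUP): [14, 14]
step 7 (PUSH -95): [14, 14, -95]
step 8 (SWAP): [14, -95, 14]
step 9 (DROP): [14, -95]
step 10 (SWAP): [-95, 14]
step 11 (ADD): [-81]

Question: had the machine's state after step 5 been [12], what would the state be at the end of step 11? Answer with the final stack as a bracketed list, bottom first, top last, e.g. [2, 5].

[-83]

state after step 5 := [12]
step 6 (DUP): [12, 12]
step 7 (PUSH -95): [12, 12, -95]
step 8 (SWAP): [12, -95, 12]
step 9 (DROP): [12, -95]
step 10 (SWAP): [-95, 12]
step 11 (ADD): [-83]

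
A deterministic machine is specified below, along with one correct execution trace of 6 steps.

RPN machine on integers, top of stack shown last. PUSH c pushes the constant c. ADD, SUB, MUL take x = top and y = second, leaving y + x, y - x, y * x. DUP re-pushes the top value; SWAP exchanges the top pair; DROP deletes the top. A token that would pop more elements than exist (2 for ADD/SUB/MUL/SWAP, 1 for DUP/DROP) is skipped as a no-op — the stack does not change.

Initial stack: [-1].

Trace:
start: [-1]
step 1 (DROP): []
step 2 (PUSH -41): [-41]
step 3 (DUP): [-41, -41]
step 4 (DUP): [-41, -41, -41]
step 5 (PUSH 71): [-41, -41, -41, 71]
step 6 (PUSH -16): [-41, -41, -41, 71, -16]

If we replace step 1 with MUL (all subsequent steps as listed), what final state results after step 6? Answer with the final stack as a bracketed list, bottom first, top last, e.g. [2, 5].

[-1, -41, -41, -41, 71, -16]

(re-executing from step 1 with the substitution; state before step 1: [-1])
step 1 (MUL): [-1]
step 2 (PUSH -41): [-1, -41]
step 3 (DUP): [-1, -41, -41]
step 4 (DUP): [-1, -41, -41, -41]
step 5 (PUSH 71): [-1, -41, -41, -41, 71]
step 6 (PUSH -16): [-1, -41, -41, -41, 71, -16]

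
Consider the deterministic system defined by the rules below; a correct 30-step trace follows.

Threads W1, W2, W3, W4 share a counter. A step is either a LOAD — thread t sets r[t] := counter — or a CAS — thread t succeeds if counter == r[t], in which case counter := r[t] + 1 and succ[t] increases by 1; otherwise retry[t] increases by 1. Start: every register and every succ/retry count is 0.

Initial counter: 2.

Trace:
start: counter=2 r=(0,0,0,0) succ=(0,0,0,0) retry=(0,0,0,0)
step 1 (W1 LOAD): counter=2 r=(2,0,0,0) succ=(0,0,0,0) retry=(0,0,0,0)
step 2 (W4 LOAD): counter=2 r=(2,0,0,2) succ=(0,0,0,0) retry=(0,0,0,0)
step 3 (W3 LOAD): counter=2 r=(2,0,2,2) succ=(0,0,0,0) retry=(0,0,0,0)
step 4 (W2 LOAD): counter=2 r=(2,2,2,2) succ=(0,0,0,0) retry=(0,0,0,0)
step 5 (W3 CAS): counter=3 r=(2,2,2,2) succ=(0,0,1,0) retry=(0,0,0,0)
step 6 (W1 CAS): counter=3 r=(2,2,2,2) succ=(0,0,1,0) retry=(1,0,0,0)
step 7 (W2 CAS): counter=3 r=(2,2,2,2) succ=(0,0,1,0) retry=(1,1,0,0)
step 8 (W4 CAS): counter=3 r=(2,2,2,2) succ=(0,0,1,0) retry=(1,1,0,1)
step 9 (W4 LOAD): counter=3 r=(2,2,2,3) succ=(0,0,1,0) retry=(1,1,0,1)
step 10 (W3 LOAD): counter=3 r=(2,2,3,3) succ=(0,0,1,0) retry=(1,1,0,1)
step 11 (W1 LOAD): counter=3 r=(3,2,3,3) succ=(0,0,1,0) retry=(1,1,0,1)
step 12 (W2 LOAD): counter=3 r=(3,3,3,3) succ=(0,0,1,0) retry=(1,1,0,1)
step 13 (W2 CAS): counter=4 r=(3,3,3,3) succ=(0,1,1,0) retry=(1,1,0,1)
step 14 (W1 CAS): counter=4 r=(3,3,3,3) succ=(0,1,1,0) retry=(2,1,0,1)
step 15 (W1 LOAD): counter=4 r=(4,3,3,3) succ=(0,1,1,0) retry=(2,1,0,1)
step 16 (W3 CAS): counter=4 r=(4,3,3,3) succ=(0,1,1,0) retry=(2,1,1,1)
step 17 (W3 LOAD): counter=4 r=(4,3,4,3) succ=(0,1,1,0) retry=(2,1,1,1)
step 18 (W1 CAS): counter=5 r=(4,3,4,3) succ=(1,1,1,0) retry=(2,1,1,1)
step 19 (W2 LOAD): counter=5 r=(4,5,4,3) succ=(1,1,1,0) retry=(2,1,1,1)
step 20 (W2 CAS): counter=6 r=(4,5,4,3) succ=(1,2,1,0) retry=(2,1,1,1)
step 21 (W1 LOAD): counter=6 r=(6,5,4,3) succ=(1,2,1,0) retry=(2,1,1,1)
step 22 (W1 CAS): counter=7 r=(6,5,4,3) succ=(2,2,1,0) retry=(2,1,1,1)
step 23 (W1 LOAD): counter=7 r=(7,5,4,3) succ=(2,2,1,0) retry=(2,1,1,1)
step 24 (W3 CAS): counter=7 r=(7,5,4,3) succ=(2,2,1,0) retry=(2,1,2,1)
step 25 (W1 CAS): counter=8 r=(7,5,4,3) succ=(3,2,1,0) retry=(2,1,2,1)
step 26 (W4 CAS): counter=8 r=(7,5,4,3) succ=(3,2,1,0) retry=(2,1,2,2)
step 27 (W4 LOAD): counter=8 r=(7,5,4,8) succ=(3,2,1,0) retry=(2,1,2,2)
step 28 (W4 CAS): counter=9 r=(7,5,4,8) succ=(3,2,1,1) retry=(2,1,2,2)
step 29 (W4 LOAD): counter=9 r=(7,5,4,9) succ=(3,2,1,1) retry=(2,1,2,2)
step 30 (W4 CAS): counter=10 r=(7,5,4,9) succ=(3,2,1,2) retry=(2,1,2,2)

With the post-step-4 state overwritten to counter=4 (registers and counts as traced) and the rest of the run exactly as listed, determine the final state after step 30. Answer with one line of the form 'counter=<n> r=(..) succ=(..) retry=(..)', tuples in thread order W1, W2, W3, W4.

state after step 4 := counter=4 r=(2,2,2,2) succ=(0,0,0,0) retry=(0,0,0,0)
step 5 (W3 CAS): counter=4 r=(2,2,2,2) succ=(0,0,0,0) retry=(0,0,1,0)
step 6 (W1 CAS): counter=4 r=(2,2,2,2) succ=(0,0,0,0) retry=(1,0,1,0)
step 7 (W2 CAS): counter=4 r=(2,2,2,2) succ=(0,0,0,0) retry=(1,1,1,0)
step 8 (W4 CAS): counter=4 r=(2,2,2,2) succ=(0,0,0,0) retry=(1,1,1,1)
step 9 (W4 LOAD): counter=4 r=(2,2,2,4) succ=(0,0,0,0) retry=(1,1,1,1)
step 10 (W3 LOAD): counter=4 r=(2,2,4,4) succ=(0,0,0,0) retry=(1,1,1,1)
step 11 (W1 LOAD): counter=4 r=(4,2,4,4) succ=(0,0,0,0) retry=(1,1,1,1)
step 12 (W2 LOAD): counter=4 r=(4,4,4,4) succ=(0,0,0,0) retry=(1,1,1,1)
step 13 (W2 CAS): counter=5 r=(4,4,4,4) succ=(0,1,0,0) retry=(1,1,1,1)
step 14 (W1 CAS): counter=5 r=(4,4,4,4) succ=(0,1,0,0) retry=(2,1,1,1)
step 15 (W1 LOAD): counter=5 r=(5,4,4,4) succ=(0,1,0,0) retry=(2,1,1,1)
step 16 (W3 CAS): counter=5 r=(5,4,4,4) succ=(0,1,0,0) retry=(2,1,2,1)
step 17 (W3 LOAD): counter=5 r=(5,4,5,4) succ=(0,1,0,0) retry=(2,1,2,1)
step 18 (W1 CAS): counter=6 r=(5,4,5,4) succ=(1,1,0,0) retry=(2,1,2,1)
step 19 (W2 LOAD): counter=6 r=(5,6,5,4) succ=(1,1,0,0) retry=(2,1,2,1)
step 20 (W2 CAS): counter=7 r=(5,6,5,4) succ=(1,2,0,0) retry=(2,1,2,1)
step 21 (W1 LOAD): counter=7 r=(7,6,5,4) succ=(1,2,0,0) retry=(2,1,2,1)
step 22 (W1 CAS): counter=8 r=(7,6,5,4) succ=(2,2,0,0) retry=(2,1,2,1)
step 23 (W1 LOAD): counter=8 r=(8,6,5,4) succ=(2,2,0,0) retry=(2,1,2,1)
step 24 (W3 CAS): counter=8 r=(8,6,5,4) succ=(2,2,0,0) retry=(2,1,3,1)
step 25 (W1 CAS): counter=9 r=(8,6,5,4) succ=(3,2,0,0) retry=(2,1,3,1)
step 26 (W4 CAS): counter=9 r=(8,6,5,4) succ=(3,2,0,0) retry=(2,1,3,2)
step 27 (W4 LOAD): counter=9 r=(8,6,5,9) succ=(3,2,0,0) retry=(2,1,3,2)
step 28 (W4 CAS): counter=10 r=(8,6,5,9) succ=(3,2,0,1) retry=(2,1,3,2)
step 29 (W4 LOAD): counter=10 r=(8,6,5,10) succ=(3,2,0,1) retry=(2,1,3,2)
step 30 (W4 CAS): counter=11 r=(8,6,5,10) succ=(3,2,0,2) retry=(2,1,3,2)

counter=11 r=(8,6,5,10) succ=(3,2,0,2) retry=(2,1,3,2)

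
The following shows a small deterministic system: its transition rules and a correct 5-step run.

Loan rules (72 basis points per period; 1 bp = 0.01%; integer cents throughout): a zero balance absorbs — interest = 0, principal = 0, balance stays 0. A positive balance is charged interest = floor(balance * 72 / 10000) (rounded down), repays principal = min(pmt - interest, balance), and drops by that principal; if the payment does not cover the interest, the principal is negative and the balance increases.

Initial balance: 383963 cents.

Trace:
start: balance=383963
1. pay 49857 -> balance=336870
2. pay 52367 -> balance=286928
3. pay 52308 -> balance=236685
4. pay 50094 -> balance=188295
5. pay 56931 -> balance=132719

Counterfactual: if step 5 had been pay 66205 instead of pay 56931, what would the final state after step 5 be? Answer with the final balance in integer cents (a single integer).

(re-executing from step 5 with the substitution; state before step 5: balance=188295)
5. pay 66205 -> balance=123445

123445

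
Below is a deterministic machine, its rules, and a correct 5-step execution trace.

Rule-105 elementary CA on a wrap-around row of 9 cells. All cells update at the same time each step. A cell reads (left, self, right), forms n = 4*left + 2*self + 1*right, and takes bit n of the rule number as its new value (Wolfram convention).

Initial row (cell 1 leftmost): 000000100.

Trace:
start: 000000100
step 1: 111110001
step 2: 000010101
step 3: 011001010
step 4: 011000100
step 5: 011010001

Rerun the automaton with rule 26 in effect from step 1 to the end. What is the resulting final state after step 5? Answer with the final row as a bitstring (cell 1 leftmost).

(re-executing steps 1..5 under rule 26; state before step 1: 000000100)
step 1: 000001010
step 2: 000010001
step 3: 100101010
step 4: 011000000
step 5: 110100000

110100000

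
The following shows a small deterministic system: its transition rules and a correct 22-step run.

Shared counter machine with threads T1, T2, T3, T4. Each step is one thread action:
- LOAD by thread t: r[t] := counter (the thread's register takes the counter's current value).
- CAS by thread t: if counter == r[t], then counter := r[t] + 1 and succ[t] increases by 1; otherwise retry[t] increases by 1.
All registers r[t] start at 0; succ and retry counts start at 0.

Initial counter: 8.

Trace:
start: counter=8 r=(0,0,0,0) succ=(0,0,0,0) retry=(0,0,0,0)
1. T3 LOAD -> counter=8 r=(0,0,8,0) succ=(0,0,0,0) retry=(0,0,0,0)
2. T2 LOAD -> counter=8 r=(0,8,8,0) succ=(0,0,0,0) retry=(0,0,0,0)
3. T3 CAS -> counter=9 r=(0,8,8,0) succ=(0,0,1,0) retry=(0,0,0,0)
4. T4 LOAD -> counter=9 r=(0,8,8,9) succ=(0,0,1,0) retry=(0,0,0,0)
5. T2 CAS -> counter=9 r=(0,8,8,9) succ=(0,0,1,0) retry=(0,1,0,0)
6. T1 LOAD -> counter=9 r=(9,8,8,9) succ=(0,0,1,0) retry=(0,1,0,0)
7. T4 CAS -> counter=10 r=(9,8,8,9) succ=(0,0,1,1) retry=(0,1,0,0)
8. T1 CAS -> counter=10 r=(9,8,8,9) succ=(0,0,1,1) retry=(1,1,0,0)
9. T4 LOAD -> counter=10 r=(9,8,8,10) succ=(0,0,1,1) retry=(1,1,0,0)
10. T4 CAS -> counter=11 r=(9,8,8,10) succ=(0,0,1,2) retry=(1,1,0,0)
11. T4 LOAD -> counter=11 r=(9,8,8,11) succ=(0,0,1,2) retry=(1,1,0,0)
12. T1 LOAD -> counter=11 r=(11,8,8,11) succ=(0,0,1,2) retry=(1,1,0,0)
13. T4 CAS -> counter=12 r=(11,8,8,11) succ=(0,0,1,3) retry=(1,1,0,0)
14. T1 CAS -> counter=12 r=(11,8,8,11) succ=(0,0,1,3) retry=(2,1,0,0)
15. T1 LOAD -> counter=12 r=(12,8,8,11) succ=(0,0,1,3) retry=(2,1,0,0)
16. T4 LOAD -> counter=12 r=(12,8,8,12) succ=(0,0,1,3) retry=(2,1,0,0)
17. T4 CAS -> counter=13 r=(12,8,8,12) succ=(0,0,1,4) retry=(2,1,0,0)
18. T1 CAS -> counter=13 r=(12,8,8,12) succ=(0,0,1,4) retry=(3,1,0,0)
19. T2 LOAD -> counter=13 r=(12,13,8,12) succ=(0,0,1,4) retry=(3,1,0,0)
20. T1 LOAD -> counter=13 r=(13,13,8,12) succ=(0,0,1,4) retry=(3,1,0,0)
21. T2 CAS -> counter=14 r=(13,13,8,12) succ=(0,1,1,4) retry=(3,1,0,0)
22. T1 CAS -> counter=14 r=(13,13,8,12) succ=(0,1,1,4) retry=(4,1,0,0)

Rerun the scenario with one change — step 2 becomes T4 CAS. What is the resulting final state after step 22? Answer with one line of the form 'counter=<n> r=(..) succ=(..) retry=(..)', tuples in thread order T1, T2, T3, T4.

counter=14 r=(13,13,8,12) succ=(0,1,1,4) retry=(4,1,0,1)

(re-executing from step 2 with the substitution; state before step 2: counter=8 r=(0,0,8,0) succ=(0,0,0,0) retry=(0,0,0,0))
2. T4 CAS -> counter=8 r=(0,0,8,0) succ=(0,0,0,0) retry=(0,0,0,1)
3. T3 CAS -> counter=9 r=(0,0,8,0) succ=(0,0,1,0) retry=(0,0,0,1)
4. T4 LOAD -> counter=9 r=(0,0,8,9) succ=(0,0,1,0) retry=(0,0,0,1)
5. T2 CAS -> counter=9 r=(0,0,8,9) succ=(0,0,1,0) retry=(0,1,0,1)
6. T1 LOAD -> counter=9 r=(9,0,8,9) succ=(0,0,1,0) retry=(0,1,0,1)
7. T4 CAS -> counter=10 r=(9,0,8,9) succ=(0,0,1,1) retry=(0,1,0,1)
8. T1 CAS -> counter=10 r=(9,0,8,9) succ=(0,0,1,1) retry=(1,1,0,1)
9. T4 LOAD -> counter=10 r=(9,0,8,10) succ=(0,0,1,1) retry=(1,1,0,1)
10. T4 CAS -> counter=11 r=(9,0,8,10) succ=(0,0,1,2) retry=(1,1,0,1)
11. T4 LOAD -> counter=11 r=(9,0,8,11) succ=(0,0,1,2) retry=(1,1,0,1)
12. T1 LOAD -> counter=11 r=(11,0,8,11) succ=(0,0,1,2) retry=(1,1,0,1)
13. T4 CAS -> counter=12 r=(11,0,8,11) succ=(0,0,1,3) retry=(1,1,0,1)
14. T1 CAS -> counter=12 r=(11,0,8,11) succ=(0,0,1,3) retry=(2,1,0,1)
15. T1 LOAD -> counter=12 r=(12,0,8,11) succ=(0,0,1,3) retry=(2,1,0,1)
16. T4 LOAD -> counter=12 r=(12,0,8,12) succ=(0,0,1,3) retry=(2,1,0,1)
17. T4 CAS -> counter=13 r=(12,0,8,12) succ=(0,0,1,4) retry=(2,1,0,1)
18. T1 CAS -> counter=13 r=(12,0,8,12) succ=(0,0,1,4) retry=(3,1,0,1)
19. T2 LOAD -> counter=13 r=(12,13,8,12) succ=(0,0,1,4) retry=(3,1,0,1)
20. T1 LOAD -> counter=13 r=(13,13,8,12) succ=(0,0,1,4) retry=(3,1,0,1)
21. T2 CAS -> counter=14 r=(13,13,8,12) succ=(0,1,1,4) retry=(3,1,0,1)
22. T1 CAS -> counter=14 r=(13,13,8,12) succ=(0,1,1,4) retry=(4,1,0,1)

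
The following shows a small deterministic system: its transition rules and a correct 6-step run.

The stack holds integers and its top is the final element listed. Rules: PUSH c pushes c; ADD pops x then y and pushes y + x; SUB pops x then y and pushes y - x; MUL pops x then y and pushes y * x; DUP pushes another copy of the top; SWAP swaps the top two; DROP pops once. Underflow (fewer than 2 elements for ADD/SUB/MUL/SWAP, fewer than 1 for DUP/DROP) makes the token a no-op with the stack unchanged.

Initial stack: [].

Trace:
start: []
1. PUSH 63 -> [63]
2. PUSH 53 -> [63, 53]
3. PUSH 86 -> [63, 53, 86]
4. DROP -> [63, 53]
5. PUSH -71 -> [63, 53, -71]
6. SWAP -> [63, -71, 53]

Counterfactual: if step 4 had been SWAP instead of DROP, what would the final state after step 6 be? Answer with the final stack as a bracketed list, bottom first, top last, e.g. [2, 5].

(re-executing from step 4 with the substitution; state before step 4: [63, 53, 86])
4. SWAP -> [63, 86, 53]
5. PUSH -71 -> [63, 86, 53, -71]
6. SWAP -> [63, 86, -71, 53]

[63, 86, -71, 53]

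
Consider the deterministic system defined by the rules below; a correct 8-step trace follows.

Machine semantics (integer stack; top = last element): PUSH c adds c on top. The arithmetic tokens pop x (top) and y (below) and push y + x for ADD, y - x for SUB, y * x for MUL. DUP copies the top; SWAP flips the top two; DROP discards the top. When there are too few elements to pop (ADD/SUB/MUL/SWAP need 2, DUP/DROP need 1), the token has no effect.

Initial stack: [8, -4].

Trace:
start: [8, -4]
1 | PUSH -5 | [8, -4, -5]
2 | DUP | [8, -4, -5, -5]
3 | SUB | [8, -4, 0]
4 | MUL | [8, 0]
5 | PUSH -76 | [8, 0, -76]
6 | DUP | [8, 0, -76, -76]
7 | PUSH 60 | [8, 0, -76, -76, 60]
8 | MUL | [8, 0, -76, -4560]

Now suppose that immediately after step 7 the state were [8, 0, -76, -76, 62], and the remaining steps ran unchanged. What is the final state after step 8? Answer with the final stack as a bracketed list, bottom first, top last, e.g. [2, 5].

state after step 7 := [8, 0, -76, -76, 62]
8 | MUL | [8, 0, -76, -4712]

[8, 0, -76, -4712]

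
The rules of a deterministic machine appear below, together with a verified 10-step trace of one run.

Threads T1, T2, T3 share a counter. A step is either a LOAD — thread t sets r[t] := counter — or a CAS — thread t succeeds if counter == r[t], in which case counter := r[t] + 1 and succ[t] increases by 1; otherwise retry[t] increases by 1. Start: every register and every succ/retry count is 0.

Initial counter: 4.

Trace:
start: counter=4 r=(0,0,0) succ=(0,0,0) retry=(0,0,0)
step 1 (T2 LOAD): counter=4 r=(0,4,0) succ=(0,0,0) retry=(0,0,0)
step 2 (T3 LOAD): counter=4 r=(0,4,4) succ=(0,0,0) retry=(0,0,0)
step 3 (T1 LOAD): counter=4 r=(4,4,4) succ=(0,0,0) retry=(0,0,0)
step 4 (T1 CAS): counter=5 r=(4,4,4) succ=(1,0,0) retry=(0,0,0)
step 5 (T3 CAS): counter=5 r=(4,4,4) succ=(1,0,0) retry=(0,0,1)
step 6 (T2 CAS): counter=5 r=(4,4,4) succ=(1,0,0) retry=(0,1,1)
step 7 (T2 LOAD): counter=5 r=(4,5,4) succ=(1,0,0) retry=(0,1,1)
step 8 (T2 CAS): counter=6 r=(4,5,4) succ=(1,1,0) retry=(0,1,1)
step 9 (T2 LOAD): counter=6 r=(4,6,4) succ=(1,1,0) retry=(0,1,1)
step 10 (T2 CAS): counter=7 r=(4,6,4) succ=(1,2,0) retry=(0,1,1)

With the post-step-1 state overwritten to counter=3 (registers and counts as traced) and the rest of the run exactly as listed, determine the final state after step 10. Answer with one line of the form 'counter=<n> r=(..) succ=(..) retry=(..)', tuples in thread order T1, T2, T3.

state after step 1 := counter=3 r=(0,4,0) succ=(0,0,0) retry=(0,0,0)
step 2 (T3 LOAD): counter=3 r=(0,4,3) succ=(0,0,0) retry=(0,0,0)
step 3 (T1 LOAD): counter=3 r=(3,4,3) succ=(0,0,0) retry=(0,0,0)
step 4 (T1 CAS): counter=4 r=(3,4,3) succ=(1,0,0) retry=(0,0,0)
step 5 (T3 CAS): counter=4 r=(3,4,3) succ=(1,0,0) retry=(0,0,1)
step 6 (T2 CAS): counter=5 r=(3,4,3) succ=(1,1,0) retry=(0,0,1)
step 7 (T2 LOAD): counter=5 r=(3,5,3) succ=(1,1,0) retry=(0,0,1)
step 8 (T2 CAS): counter=6 r=(3,5,3) succ=(1,2,0) retry=(0,0,1)
step 9 (T2 LOAD): counter=6 r=(3,6,3) succ=(1,2,0) retry=(0,0,1)
step 10 (T2 CAS): counter=7 r=(3,6,3) succ=(1,3,0) retry=(0,0,1)

counter=7 r=(3,6,3) succ=(1,3,0) retry=(0,0,1)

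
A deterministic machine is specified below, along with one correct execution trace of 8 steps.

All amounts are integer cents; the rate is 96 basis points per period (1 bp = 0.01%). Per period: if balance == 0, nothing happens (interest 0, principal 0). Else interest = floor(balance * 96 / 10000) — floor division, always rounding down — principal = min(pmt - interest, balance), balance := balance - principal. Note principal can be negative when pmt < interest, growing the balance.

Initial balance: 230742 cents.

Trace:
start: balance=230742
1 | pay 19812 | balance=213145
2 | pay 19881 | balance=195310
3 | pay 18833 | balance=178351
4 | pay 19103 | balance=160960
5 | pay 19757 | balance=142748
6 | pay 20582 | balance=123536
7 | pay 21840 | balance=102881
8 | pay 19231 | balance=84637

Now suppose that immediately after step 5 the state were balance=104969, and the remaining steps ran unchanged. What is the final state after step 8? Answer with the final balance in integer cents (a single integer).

state after step 5 := balance=104969
6 | pay 20582 | balance=85394
7 | pay 21840 | balance=64373
8 | pay 19231 | balance=45759

45759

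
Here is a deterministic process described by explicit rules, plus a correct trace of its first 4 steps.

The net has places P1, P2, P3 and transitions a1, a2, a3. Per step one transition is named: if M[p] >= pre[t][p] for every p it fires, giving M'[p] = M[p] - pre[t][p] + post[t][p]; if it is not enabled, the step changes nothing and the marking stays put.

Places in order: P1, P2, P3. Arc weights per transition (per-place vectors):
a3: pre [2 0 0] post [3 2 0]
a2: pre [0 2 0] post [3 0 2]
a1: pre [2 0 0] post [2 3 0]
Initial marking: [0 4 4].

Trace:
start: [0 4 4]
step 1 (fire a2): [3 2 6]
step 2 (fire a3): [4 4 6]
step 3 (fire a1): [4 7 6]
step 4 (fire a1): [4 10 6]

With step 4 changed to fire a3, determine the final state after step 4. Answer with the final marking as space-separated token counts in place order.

5 9 6

(re-executing from step 4 with the substitution; state before step 4: [4 7 6])
step 4 (fire a3): [5 9 6]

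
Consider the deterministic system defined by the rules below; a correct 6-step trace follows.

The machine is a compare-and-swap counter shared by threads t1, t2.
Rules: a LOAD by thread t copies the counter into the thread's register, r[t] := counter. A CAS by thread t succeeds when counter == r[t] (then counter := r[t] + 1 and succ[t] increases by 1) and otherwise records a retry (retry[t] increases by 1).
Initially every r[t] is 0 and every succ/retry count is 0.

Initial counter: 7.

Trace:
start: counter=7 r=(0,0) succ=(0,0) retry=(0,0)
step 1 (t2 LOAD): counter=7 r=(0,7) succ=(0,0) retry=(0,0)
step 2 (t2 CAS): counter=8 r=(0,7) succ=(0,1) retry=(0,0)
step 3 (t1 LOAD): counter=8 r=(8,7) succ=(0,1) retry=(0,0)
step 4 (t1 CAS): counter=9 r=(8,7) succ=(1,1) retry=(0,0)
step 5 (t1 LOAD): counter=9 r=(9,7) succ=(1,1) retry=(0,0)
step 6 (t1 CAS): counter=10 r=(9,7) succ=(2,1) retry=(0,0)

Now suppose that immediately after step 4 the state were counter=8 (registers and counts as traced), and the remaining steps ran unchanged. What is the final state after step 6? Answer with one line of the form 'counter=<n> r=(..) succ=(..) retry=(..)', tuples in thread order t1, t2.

state after step 4 := counter=8 r=(8,7) succ=(1,1) retry=(0,0)
step 5 (t1 LOAD): counter=8 r=(8,7) succ=(1,1) retry=(0,0)
step 6 (t1 CAS): counter=9 r=(8,7) succ=(2,1) retry=(0,0)

counter=9 r=(8,7) succ=(2,1) retry=(0,0)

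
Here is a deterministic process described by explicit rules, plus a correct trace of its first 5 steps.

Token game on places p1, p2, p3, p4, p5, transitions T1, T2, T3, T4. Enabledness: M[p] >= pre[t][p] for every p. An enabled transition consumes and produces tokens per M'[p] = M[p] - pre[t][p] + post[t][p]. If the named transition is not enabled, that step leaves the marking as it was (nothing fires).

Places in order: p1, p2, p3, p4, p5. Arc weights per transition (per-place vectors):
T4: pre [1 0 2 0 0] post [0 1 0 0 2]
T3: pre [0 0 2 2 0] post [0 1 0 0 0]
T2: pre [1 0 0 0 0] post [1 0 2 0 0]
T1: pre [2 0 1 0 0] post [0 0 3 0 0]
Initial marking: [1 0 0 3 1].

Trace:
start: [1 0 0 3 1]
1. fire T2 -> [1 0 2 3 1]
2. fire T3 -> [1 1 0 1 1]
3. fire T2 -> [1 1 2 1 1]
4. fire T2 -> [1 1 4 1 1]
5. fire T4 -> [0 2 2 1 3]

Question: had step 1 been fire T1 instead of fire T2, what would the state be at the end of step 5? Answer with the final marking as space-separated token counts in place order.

0 1 2 3 3

(re-executing from step 1 with the substitution; state before step 1: [1 0 0 3 1])
1. fire T1 -> [1 0 0 3 1]
2. fire T3 -> [1 0 0 3 1]
3. fire T2 -> [1 0 2 3 1]
4. fire T2 -> [1 0 4 3 1]
5. fire T4 -> [0 1 2 3 3]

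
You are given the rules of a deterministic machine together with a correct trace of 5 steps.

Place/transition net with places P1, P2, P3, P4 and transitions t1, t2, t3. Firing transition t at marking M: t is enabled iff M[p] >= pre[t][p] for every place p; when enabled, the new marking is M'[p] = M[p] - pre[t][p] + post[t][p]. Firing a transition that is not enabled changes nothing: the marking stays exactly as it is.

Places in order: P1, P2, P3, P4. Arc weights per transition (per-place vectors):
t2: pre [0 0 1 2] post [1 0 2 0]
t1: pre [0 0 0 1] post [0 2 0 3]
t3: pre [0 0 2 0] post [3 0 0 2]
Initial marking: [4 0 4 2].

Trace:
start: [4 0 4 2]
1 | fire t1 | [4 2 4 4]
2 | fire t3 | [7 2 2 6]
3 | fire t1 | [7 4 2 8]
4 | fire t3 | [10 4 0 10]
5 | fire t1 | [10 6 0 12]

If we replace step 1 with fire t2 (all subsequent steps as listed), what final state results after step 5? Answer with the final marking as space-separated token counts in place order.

(re-executing from step 1 with the substitution; state before step 1: [4 0 4 2])
1 | fire t2 | [5 0 5 0]
2 | fire t3 | [8 0 3 2]
3 | fire t1 | [8 2 3 4]
4 | fire t3 | [11 2 1 6]
5 | fire t1 | [11 4 1 8]

11 4 1 8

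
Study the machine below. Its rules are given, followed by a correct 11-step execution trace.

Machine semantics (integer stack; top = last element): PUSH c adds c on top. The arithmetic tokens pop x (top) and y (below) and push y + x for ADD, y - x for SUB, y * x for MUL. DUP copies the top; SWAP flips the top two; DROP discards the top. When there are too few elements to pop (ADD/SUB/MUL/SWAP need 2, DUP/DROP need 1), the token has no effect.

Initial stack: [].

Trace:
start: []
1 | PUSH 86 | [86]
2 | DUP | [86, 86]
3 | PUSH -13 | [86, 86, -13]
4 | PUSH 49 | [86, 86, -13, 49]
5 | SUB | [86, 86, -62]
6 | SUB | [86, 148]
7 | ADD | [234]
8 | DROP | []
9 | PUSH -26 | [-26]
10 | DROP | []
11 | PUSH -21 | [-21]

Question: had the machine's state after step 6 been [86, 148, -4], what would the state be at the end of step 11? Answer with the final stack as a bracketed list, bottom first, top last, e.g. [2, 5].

state after step 6 := [86, 148, -4]
7 | ADD | [86, 144]
8 | DROP | [86]
9 | PUSH -26 | [86, -26]
10 | DROP | [86]
11 | PUSH -21 | [86, -21]

[86, -21]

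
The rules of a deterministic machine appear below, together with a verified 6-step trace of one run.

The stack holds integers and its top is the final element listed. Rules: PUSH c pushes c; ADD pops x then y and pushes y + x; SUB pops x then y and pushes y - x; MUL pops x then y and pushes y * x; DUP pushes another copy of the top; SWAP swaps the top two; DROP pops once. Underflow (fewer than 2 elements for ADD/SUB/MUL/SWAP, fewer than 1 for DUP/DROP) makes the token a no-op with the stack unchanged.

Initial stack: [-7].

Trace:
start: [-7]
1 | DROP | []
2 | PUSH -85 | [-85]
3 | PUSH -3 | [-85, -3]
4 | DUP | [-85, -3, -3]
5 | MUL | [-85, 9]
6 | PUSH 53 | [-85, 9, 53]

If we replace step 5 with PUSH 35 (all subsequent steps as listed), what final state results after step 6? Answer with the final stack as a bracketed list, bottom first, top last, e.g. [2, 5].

(re-executing from step 5 with the substitution; state before step 5: [-85, -3, -3])
5 | PUSH 35 | [-85, -3, -3, 35]
6 | PUSH 53 | [-85, -3, -3, 35, 53]

[-85, -3, -3, 35, 53]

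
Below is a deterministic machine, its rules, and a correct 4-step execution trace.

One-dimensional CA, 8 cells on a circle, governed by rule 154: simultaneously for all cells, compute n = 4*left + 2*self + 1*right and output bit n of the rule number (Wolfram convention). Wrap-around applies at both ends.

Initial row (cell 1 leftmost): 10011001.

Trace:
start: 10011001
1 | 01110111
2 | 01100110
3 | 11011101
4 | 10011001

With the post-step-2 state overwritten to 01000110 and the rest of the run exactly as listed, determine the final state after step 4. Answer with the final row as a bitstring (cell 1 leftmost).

00001001

state after step 2 := 01000110
3 | 10101101
4 | 00001001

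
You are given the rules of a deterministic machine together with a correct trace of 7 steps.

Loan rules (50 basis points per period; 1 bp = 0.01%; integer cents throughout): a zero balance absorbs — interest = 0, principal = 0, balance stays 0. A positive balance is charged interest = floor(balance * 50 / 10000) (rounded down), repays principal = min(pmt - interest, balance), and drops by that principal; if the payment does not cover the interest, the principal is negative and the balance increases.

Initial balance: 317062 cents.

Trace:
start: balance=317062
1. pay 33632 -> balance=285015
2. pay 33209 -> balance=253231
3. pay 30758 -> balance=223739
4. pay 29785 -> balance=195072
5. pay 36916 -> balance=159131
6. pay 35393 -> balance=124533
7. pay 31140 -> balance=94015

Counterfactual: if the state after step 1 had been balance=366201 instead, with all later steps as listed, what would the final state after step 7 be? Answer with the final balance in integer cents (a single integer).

177667

state after step 1 := balance=366201
2. pay 33209 -> balance=334823
3. pay 30758 -> balance=305739
4. pay 29785 -> balance=277482
5. pay 36916 -> balance=241953
6. pay 35393 -> balance=207769
7. pay 31140 -> balance=177667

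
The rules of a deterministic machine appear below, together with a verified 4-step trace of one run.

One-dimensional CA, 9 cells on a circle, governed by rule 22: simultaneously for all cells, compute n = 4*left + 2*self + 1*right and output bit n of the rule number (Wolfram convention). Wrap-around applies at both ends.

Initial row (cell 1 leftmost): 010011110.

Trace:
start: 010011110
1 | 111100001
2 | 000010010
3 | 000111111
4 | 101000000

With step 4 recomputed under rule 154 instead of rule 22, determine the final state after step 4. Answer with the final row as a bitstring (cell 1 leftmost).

101111110

(re-executing step 4 under rule 154; state before step 4: 000111111)
4 | 101111110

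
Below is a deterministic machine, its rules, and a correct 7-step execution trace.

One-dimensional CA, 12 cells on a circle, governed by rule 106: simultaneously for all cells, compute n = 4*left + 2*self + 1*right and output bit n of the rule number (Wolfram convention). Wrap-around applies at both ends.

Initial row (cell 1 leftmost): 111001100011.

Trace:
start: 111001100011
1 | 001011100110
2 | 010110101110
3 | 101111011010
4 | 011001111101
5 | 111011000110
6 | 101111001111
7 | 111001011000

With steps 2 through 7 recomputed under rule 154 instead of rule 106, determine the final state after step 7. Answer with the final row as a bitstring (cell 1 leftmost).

100110000011

(re-executing steps 2..7 under rule 154; state before step 2: 001011100110)
2 | 010011011101
3 | 001110011000
4 | 011101110100
5 | 111001100010
6 | 110111010100
7 | 100110000011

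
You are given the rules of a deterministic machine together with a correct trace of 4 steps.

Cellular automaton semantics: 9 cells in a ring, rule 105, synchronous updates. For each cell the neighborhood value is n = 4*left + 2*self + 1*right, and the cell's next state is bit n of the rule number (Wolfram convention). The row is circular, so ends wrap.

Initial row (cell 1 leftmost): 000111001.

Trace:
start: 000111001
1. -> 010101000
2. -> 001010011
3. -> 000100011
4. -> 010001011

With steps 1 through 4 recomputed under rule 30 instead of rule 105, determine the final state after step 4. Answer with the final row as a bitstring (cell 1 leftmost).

110011111

(re-executing steps 1..4 under rule 30; state before step 1: 000111001)
1. -> 101100111
2. -> 001011100
3. -> 011010010
4. -> 110011111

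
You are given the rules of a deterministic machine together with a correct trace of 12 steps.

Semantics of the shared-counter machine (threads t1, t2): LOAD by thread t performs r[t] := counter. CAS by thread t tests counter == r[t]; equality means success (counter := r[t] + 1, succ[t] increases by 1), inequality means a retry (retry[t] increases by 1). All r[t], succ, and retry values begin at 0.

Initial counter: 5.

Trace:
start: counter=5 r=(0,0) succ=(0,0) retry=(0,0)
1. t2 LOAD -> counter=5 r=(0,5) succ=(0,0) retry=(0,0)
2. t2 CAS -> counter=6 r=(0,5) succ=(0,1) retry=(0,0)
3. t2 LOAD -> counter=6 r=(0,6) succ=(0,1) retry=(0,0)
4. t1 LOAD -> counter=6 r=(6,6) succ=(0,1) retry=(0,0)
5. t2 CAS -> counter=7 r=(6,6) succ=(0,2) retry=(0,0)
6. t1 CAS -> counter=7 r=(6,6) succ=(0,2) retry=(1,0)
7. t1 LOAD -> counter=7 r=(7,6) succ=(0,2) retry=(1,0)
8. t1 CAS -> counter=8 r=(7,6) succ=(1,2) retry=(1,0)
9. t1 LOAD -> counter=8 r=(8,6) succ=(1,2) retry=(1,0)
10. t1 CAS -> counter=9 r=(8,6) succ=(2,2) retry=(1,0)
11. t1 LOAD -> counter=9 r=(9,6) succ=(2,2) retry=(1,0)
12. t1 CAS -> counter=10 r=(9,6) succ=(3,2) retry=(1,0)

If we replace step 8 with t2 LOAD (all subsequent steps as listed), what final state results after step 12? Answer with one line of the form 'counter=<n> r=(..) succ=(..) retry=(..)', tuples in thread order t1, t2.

counter=9 r=(8,7) succ=(2,2) retry=(1,0)

(re-executing from step 8 with the substitution; state before step 8: counter=7 r=(7,6) succ=(0,2) retry=(1,0))
8. t2 LOAD -> counter=7 r=(7,7) succ=(0,2) retry=(1,0)
9. t1 LOAD -> counter=7 r=(7,7) succ=(0,2) retry=(1,0)
10. t1 CAS -> counter=8 r=(7,7) succ=(1,2) retry=(1,0)
11. t1 LOAD -> counter=8 r=(8,7) succ=(1,2) retry=(1,0)
12. t1 CAS -> counter=9 r=(8,7) succ=(2,2) retry=(1,0)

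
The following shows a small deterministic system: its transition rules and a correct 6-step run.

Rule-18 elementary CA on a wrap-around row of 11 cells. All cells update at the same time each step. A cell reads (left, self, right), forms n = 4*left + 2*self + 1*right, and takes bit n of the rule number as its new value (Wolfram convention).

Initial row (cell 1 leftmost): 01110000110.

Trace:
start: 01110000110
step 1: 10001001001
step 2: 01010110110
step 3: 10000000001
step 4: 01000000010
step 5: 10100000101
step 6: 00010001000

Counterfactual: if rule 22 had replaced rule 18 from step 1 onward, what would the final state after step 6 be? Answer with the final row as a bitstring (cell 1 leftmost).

00001001000

(re-executing steps 1..6 under rule 22; state before step 1: 01110000110)
step 1: 10001001001
step 2: 01011111110
step 3: 11000000001
step 4: 00100000010
step 5: 01110000111
step 6: 00001001000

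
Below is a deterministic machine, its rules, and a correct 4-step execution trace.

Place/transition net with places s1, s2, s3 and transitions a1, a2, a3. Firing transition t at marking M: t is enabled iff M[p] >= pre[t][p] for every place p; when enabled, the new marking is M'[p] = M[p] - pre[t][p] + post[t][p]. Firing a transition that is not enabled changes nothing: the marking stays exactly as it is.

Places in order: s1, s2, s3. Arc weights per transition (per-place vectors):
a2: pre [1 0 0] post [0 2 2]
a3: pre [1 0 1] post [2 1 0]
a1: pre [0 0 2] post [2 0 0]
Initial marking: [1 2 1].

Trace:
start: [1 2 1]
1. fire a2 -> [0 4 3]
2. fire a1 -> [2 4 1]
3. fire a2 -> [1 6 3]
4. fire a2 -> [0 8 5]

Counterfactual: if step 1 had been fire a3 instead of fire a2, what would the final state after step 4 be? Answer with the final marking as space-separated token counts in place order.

(re-executing from step 1 with the substitution; state before step 1: [1 2 1])
1. fire a3 -> [2 3 0]
2. fire a1 -> [2 3 0]
3. fire a2 -> [1 5 2]
4. fire a2 -> [0 7 4]

0 7 4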